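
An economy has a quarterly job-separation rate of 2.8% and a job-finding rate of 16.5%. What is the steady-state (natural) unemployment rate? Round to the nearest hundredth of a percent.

Steady-state unemployment rate ≈ 14.51%.

At steady state the flows balance: s·E = f·U, so U/(E+U) = s/(s+f).
u* = 2.8 / (2.8 + 16.5) = 2.8 / 19.30 = 14.51%.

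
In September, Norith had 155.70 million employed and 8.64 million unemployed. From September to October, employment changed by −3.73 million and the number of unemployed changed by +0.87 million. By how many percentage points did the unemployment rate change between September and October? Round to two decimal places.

The unemployment rate changed by +0.63 percentage points.

September: labor force = 155.70 + 8.64 = 164.34; u = 8.64/164.34 = 5.26%.
October: labor force = 151.97 + 9.51 = 161.48; u = 9.51/161.48 = 5.89%.
Change = 5.89% − 5.26% = +0.63 pp.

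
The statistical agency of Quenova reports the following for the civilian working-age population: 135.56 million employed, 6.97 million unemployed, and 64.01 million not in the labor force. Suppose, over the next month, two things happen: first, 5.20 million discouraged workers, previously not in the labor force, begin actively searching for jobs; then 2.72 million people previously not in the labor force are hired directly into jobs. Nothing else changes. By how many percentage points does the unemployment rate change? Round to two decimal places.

Initially, labor force = 135.56 + 6.97 = 142.53 million, so u = 6.97/142.53 = 4.89%.
After the first change, unemployed and labor force both rise by 5.20 → E = 135.56, U = 12.17, labor force = 147.73 million.
After the second change, employed and labor force both rise by 2.72; unemployed unchanged → E = 138.28, U = 12.17, labor force = 150.45 million.
New unemployment rate = 12.17 / 150.45 = 8.09%.
Change = 8.09% − 4.89% = +3.20 percentage points.

The unemployment rate changes by +3.20 percentage points.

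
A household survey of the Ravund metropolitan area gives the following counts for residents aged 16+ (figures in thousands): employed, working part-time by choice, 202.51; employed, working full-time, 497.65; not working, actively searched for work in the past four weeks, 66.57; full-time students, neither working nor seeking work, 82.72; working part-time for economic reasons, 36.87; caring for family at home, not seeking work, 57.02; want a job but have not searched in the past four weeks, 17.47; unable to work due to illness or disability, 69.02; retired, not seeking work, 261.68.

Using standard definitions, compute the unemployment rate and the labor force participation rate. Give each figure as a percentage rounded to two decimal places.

Employed = 202.51 + 497.65 + 36.87 = 737.03 thousand (anyone who worked, including part-time for economic reasons, counts as employed).
Unemployed = 66.57 thousand.
Labor force = 737.03 + 66.57 = 803.60 thousand.
Not in labor force = 82.72 + 57.02 + 17.47 + 69.02 + 261.68 = 487.91 thousand (those not working and not actively searching are outside the labor force — including those who want a job but have given up searching).
Civilian working-age population = 803.60 + 487.91 = 1,291.51 thousand.
Unemployment rate = 66.57 / 803.60 = 8.28%.
Labor force participation rate = 803.60 / 1,291.51 = 62.22%.

Unemployment rate ≈ 8.28%; labor force participation rate ≈ 62.22%.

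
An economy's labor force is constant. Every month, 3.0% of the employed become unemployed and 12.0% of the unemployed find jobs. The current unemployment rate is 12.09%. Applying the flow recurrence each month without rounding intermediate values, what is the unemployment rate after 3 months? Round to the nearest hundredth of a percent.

Unemployment rate after three months ≈ 15.14%.

With a fixed labor force, u_{t+1} = u_t + s·(1−u_t) − f·u_t = u_t·(1−s−f) + s.
Here 1−s−f = 0.850 and s = 0.030.
u_1 = 0.120900 × 0.850 + 0.030 = 0.132765.
u_2 = 0.132765 × 0.850 + 0.030 = 0.142850.
u_3 = 0.142850 × 0.850 + 0.030 = 0.151423.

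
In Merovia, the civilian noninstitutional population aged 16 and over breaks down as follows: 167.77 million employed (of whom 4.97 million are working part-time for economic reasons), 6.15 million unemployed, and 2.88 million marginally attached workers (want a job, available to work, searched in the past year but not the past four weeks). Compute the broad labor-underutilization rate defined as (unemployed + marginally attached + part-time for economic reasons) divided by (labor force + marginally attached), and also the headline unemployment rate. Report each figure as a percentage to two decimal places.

Labor force = 167.77 + 6.15 = 173.92 million.
Numerator = 6.15 + 2.88 + 4.97 = 14.00 million.
Denominator = 173.92 + 2.88 = 176.80 million.
Broad rate = 14.00 / 176.80 = 7.92%.
Headline unemployment rate = 6.15 / 173.92 = 3.54%.

Broad underutilization rate ≈ 7.92%; headline unemployment rate ≈ 3.54%.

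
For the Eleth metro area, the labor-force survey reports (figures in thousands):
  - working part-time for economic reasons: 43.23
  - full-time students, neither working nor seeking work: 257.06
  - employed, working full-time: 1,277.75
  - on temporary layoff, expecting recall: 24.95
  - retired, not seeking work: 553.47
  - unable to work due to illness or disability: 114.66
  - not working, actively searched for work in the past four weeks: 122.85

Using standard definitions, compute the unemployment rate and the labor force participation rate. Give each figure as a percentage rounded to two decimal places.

Unemployment rate ≈ 10.06%; labor force participation rate ≈ 61.35%.

Employed = 43.23 + 1,277.75 = 1,320.98 thousand (anyone who worked, including part-time for economic reasons, counts as employed).
Unemployed = 24.95 + 122.85 = 147.80 thousand (jobless and actively searching, or on temporary layoff).
Labor force = 1,320.98 + 147.80 = 1,468.78 thousand.
Not in labor force = 257.06 + 553.47 + 114.66 = 925.19 thousand (those not working and not actively searching are outside the labor force).
Civilian working-age population = 1,468.78 + 925.19 = 2,393.97 thousand.
Unemployment rate = 147.80 / 1,468.78 = 10.06%.
Labor force participation rate = 1,468.78 / 2,393.97 = 61.35%.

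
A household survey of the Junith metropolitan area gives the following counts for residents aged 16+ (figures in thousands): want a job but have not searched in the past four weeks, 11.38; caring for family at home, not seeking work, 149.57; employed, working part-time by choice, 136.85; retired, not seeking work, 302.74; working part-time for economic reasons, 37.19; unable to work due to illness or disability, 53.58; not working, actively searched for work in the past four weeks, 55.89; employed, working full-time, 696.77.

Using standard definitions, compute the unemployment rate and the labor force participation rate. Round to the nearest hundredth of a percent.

Employed = 136.85 + 37.19 + 696.77 = 870.81 thousand (anyone who worked, including part-time for economic reasons, counts as employed).
Unemployed = 55.89 thousand.
Labor force = 870.81 + 55.89 = 926.70 thousand.
Not in labor force = 11.38 + 149.57 + 302.74 + 53.58 = 517.27 thousand (those not working and not actively searching are outside the labor force — including those who want a job but have given up searching).
Civilian working-age population = 926.70 + 517.27 = 1,443.97 thousand.
Unemployment rate = 55.89 / 926.70 = 6.03%.
Labor force participation rate = 926.70 / 1,443.97 = 64.18%.

Unemployment rate ≈ 6.03%; labor force participation rate ≈ 64.18%.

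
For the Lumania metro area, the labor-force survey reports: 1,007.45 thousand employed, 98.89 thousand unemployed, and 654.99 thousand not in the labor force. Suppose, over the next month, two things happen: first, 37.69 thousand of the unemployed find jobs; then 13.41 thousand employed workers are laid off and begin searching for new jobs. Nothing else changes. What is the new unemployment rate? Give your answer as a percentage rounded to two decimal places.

Initially, labor force = 1,007.45 + 98.89 = 1,106.34 thousand, so u = 98.89/1,106.34 = 8.94%.
After the first change, unemployed falls and employed rises by 37.69; labor force unchanged → E = 1,045.14, U = 61.20, labor force = 1,106.34 thousand.
After the second change, employed falls and unemployed rises by 13.41; labor force unchanged → E = 1,031.73, U = 74.61, labor force = 1,106.34 thousand.
New unemployment rate = 74.61 / 1,106.34 = 6.74%.

New unemployment rate ≈ 6.74%.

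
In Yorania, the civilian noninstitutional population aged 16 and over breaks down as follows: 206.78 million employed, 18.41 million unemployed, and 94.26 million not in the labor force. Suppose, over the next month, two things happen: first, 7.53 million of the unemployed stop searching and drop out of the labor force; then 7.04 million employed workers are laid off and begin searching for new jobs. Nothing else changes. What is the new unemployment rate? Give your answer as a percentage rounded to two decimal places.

New unemployment rate ≈ 8.23%.

Initially, labor force = 206.78 + 18.41 = 225.19 million, so u = 18.41/225.19 = 8.18%.
After the first change, unemployed and labor force both fall by 7.53 → E = 206.78, U = 10.88, labor force = 217.66 million.
After the second change, employed falls and unemployed rises by 7.04; labor force unchanged → E = 199.74, U = 17.92, labor force = 217.66 million.
New unemployment rate = 17.92 / 217.66 = 8.23%.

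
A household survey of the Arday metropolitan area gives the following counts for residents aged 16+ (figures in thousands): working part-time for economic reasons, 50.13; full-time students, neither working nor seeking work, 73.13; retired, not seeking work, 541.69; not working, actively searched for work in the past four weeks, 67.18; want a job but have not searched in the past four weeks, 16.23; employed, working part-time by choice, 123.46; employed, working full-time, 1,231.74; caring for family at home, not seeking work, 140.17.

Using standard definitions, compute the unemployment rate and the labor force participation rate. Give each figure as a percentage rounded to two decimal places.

Employed = 50.13 + 123.46 + 1,231.74 = 1,405.33 thousand (anyone who worked, including part-time for economic reasons, counts as employed).
Unemployed = 67.18 thousand.
Labor force = 1,405.33 + 67.18 = 1,472.51 thousand.
Not in labor force = 73.13 + 541.69 + 16.23 + 140.17 = 771.22 thousand (those not working and not actively searching are outside the labor force — including those who want a job but have given up searching).
Civilian working-age population = 1,472.51 + 771.22 = 2,243.73 thousand.
Unemployment rate = 67.18 / 1,472.51 = 4.56%.
Labor force participation rate = 1,472.51 / 2,243.73 = 65.63%.

Unemployment rate ≈ 4.56%; labor force participation rate ≈ 65.63%.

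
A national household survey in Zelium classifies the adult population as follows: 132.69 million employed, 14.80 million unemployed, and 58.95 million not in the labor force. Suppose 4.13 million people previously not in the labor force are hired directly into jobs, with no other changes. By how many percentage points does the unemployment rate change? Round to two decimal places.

The unemployment rate changes by −0.27 percentage points.

Initially, labor force = 132.69 + 14.80 = 147.49 million, so u = 14.80/147.49 = 10.03%.
After the change, employed and labor force both rise by 4.13; unemployed unchanged → E = 136.82, U = 14.80, labor force = 151.62 million.
New unemployment rate = 14.80 / 151.62 = 9.76%.
Change = 9.76% − 10.03% = −0.27 percentage points.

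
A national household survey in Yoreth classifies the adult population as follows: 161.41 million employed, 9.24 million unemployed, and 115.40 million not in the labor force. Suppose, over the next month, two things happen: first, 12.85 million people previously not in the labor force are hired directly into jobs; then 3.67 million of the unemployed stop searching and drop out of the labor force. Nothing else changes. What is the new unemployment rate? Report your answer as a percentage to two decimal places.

Initially, labor force = 161.41 + 9.24 = 170.65 million, so u = 9.24/170.65 = 5.41%.
After the first change, employed and labor force both rise by 12.85; unemployed unchanged → E = 174.26, U = 9.24, labor force = 183.50 million.
After the second change, unemployed and labor force both fall by 3.67 → E = 174.26, U = 5.57, labor force = 179.83 million.
New unemployment rate = 5.57 / 179.83 = 3.10%.

New unemployment rate ≈ 3.10%.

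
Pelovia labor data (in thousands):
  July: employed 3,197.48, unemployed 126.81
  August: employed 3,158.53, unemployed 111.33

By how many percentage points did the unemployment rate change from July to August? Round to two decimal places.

July: labor force = 3,197.48 + 126.81 = 3,324.29; u = 126.81/3,324.29 = 3.81%.
August: labor force = 3,158.53 + 111.33 = 3,269.86; u = 111.33/3,269.86 = 3.40%.
Change = 3.40% − 3.81% = −0.41 pp.

The unemployment rate changed by −0.41 percentage points.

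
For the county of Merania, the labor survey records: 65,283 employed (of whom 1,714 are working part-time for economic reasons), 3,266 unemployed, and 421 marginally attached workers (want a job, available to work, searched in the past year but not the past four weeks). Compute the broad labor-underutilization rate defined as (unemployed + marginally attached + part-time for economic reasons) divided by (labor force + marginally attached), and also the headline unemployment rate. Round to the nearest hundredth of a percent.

Labor force = 65,283 + 3,266 = 68,549.
Numerator = 3,266 + 421 + 1,714 = 5,401.
Denominator = 68,549 + 421 = 68,970.
Broad rate = 5,401 / 68,970 = 7.83%.
Headline unemployment rate = 3,266 / 68,549 = 4.76%.

Broad underutilization rate ≈ 7.83%; headline unemployment rate ≈ 4.76%.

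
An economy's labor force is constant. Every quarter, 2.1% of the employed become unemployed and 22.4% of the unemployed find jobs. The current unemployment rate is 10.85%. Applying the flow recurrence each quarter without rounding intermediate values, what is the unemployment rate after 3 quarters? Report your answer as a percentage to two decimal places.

With a fixed labor force, u_{t+1} = u_t + s·(1−u_t) − f·u_t = u_t·(1−s−f) + s.
Here 1−s−f = 0.755 and s = 0.021.
u_1 = 0.108500 × 0.755 + 0.021 = 0.102918.
u_2 = 0.102918 × 0.755 + 0.021 = 0.098703.
u_3 = 0.098703 × 0.755 + 0.021 = 0.095521.

Unemployment rate after three quarters ≈ 9.55%.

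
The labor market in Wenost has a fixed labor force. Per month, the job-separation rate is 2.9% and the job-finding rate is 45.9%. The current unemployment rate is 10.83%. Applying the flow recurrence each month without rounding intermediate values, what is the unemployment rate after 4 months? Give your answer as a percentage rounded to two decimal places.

With a fixed labor force, u_{t+1} = u_t + s·(1−u_t) − f·u_t = u_t·(1−s−f) + s.
Here 1−s−f = 0.512 and s = 0.029.
u_1 = 0.108300 × 0.512 + 0.029 = 0.084450.
u_2 = 0.084450 × 0.512 + 0.029 = 0.072238.
u_3 = 0.072238 × 0.512 + 0.029 = 0.065986.
u_4 = 0.065986 × 0.512 + 0.029 = 0.062785.

Unemployment rate after four months ≈ 6.28%.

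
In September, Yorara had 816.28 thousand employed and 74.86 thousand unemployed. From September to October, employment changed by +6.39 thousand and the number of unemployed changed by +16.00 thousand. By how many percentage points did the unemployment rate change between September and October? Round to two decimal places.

The unemployment rate changed by +1.55 percentage points.

September: labor force = 816.28 + 74.86 = 891.14; u = 74.86/891.14 = 8.40%.
October: labor force = 822.67 + 90.86 = 913.53; u = 90.86/913.53 = 9.95%.
Change = 9.95% − 8.40% = +1.55 pp.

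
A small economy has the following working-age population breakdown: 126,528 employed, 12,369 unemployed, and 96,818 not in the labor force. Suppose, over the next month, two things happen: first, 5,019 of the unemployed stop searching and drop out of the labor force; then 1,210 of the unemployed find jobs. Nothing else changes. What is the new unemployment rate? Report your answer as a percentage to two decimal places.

New unemployment rate ≈ 4.59%.

Initially, labor force = 126,528 + 12,369 = 138,897, so u = 12,369/138,897 = 8.91%.
After the first change, unemployed and labor force both fall by 5,019 → E = 126,528, U = 7,350, labor force = 133,878.
After the second change, unemployed falls and employed rises by 1,210; labor force unchanged → E = 127,738, U = 6,140, labor force = 133,878.
New unemployment rate = 6,140 / 133,878 = 4.59%.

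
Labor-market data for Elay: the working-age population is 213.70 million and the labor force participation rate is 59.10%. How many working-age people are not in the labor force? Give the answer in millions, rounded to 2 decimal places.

About 87.40 million are not in the labor force.

Share not in the labor force = 1 − 0.5910 = 0.4090.
Not in labor force = 0.4090 × 213.70 ≈ 87.40 million.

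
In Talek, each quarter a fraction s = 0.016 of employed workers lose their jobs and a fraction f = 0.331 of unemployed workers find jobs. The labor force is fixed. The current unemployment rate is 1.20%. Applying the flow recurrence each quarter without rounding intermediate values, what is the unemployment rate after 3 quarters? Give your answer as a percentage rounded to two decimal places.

Unemployment rate after three quarters ≈ 3.66%.

With a fixed labor force, u_{t+1} = u_t + s·(1−u_t) − f·u_t = u_t·(1−s−f) + s.
Here 1−s−f = 0.653 and s = 0.016.
u_1 = 0.012000 × 0.653 + 0.016 = 0.023836.
u_2 = 0.023836 × 0.653 + 0.016 = 0.031565.
u_3 = 0.031565 × 0.653 + 0.016 = 0.036612.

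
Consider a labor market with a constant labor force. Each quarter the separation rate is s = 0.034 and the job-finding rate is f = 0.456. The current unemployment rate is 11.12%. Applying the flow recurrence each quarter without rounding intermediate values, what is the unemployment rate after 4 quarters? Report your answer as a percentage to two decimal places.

Unemployment rate after four quarters ≈ 7.22%.

With a fixed labor force, u_{t+1} = u_t + s·(1−u_t) − f·u_t = u_t·(1−s−f) + s.
Here 1−s−f = 0.510 and s = 0.034.
u_1 = 0.111200 × 0.510 + 0.034 = 0.090712.
u_2 = 0.090712 × 0.510 + 0.034 = 0.080263.
u_3 = 0.080263 × 0.510 + 0.034 = 0.074934.
u_4 = 0.074934 × 0.510 + 0.034 = 0.072216.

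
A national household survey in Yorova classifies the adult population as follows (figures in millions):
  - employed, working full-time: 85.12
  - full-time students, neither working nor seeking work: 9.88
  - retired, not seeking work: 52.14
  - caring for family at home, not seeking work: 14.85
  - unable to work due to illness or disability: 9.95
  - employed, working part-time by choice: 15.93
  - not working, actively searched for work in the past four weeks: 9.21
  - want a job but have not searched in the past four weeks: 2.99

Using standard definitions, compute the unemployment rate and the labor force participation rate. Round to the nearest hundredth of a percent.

Employed = 85.12 + 15.93 = 101.05 million.
Unemployed = 9.21 million.
Labor force = 101.05 + 9.21 = 110.26 million.
Not in labor force = 9.88 + 52.14 + 14.85 + 9.95 + 2.99 = 89.81 million (those not working and not actively searching are outside the labor force — including those who want a job but have given up searching).
Civilian working-age population = 110.26 + 89.81 = 200.07 million.
Unemployment rate = 9.21 / 110.26 = 8.35%.
Labor force participation rate = 110.26 / 200.07 = 55.11%.

Unemployment rate ≈ 8.35%; labor force participation rate ≈ 55.11%.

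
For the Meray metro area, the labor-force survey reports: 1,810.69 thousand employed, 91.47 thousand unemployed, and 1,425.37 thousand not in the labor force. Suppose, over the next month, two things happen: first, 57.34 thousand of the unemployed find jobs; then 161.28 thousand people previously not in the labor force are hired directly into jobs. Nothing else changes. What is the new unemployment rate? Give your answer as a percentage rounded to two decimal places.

Initially, labor force = 1,810.69 + 91.47 = 1,902.16 thousand, so u = 91.47/1,902.16 = 4.81%.
After the first change, unemployed falls and employed rises by 57.34; labor force unchanged → E = 1,868.03, U = 34.13, labor force = 1,902.16 thousand.
After the second change, employed and labor force both rise by 161.28; unemployed unchanged → E = 2,029.31, U = 34.13, labor force = 2,063.44 thousand.
New unemployment rate = 34.13 / 2,063.44 = 1.65%.

New unemployment rate ≈ 1.65%.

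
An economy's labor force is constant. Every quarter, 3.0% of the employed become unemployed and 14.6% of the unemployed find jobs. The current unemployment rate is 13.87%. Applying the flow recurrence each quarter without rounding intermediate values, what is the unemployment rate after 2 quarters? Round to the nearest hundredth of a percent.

Unemployment rate after two quarters ≈ 14.89%.

With a fixed labor force, u_{t+1} = u_t + s·(1−u_t) − f·u_t = u_t·(1−s−f) + s.
Here 1−s−f = 0.824 and s = 0.030.
u_1 = 0.138700 × 0.824 + 0.030 = 0.144289.
u_2 = 0.144289 × 0.824 + 0.030 = 0.148894.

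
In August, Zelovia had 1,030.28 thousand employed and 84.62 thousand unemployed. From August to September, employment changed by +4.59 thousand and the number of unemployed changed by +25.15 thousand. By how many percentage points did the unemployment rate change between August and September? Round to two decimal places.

August: labor force = 1,030.28 + 84.62 = 1,114.90; u = 84.62/1,114.90 = 7.59%.
September: labor force = 1,034.87 + 109.77 = 1,144.64; u = 109.77/1,144.64 = 9.59%.
Change = 9.59% − 7.59% = +2.00 pp.

The unemployment rate changed by +2.00 percentage points.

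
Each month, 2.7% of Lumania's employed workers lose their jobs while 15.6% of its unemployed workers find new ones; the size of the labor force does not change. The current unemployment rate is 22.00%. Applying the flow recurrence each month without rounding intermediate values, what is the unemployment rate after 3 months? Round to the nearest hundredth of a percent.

With a fixed labor force, u_{t+1} = u_t + s·(1−u_t) − f·u_t = u_t·(1−s−f) + s.
Here 1−s−f = 0.817 and s = 0.027.
u_1 = 0.220000 × 0.817 + 0.027 = 0.206740.
u_2 = 0.206740 × 0.817 + 0.027 = 0.195907.
u_3 = 0.195907 × 0.817 + 0.027 = 0.187056.

Unemployment rate after three months ≈ 18.71%.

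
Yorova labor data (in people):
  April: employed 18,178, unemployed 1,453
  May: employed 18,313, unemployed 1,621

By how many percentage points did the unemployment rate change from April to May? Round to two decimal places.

The unemployment rate changed by +0.73 percentage points.

April: labor force = 18,178 + 1,453 = 19,631; u = 1,453/19,631 = 7.40%.
May: labor force = 18,313 + 1,621 = 19,934; u = 1,621/19,934 = 8.13%.
Change = 8.13% − 7.40% = +0.73 pp.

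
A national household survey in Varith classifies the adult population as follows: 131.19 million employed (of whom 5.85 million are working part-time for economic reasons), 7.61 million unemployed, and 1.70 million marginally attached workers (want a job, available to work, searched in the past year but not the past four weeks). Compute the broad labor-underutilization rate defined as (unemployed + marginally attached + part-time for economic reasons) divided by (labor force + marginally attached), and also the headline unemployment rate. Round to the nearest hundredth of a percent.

Broad underutilization rate ≈ 10.79%; headline unemployment rate ≈ 5.48%.

Labor force = 131.19 + 7.61 = 138.80 million.
Numerator = 7.61 + 1.70 + 5.85 = 15.16 million.
Denominator = 138.80 + 1.70 = 140.50 million.
Broad rate = 15.16 / 140.50 = 10.79%.
Headline unemployment rate = 7.61 / 138.80 = 5.48%.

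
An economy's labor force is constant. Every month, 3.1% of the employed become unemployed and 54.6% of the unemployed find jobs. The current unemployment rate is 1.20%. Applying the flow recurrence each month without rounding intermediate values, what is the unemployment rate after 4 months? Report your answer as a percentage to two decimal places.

With a fixed labor force, u_{t+1} = u_t + s·(1−u_t) − f·u_t = u_t·(1−s−f) + s.
Here 1−s−f = 0.423 and s = 0.031.
u_1 = 0.012000 × 0.423 + 0.031 = 0.036076.
u_2 = 0.036076 × 0.423 + 0.031 = 0.046260.
u_3 = 0.046260 × 0.423 + 0.031 = 0.050568.
u_4 = 0.050568 × 0.423 + 0.031 = 0.052390.

Unemployment rate after four months ≈ 5.24%.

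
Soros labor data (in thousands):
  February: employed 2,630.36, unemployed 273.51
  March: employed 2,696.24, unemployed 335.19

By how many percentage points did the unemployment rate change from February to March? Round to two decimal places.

February: labor force = 2,630.36 + 273.51 = 2,903.87; u = 273.51/2,903.87 = 9.42%.
March: labor force = 2,696.24 + 335.19 = 3,031.43; u = 335.19/3,031.43 = 11.06%.
Change = 11.06% − 9.42% = +1.64 pp.

The unemployment rate changed by +1.64 percentage points.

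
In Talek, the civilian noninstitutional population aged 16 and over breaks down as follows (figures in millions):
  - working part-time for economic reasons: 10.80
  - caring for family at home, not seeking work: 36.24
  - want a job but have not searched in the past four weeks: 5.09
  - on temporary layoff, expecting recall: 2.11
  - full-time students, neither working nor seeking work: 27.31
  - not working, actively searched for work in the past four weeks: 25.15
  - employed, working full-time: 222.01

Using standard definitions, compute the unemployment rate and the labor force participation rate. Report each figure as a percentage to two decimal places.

Unemployment rate ≈ 10.48%; labor force participation rate ≈ 79.12%.

Employed = 10.80 + 222.01 = 232.81 million (anyone who worked, including part-time for economic reasons, counts as employed).
Unemployed = 2.11 + 25.15 = 27.26 million (jobless and actively searching, or on temporary layoff).
Labor force = 232.81 + 27.26 = 260.07 million.
Not in labor force = 36.24 + 5.09 + 27.31 = 68.64 million (those not working and not actively searching are outside the labor force — including those who want a job but have given up searching).
Civilian working-age population = 260.07 + 68.64 = 328.71 million.
Unemployment rate = 27.26 / 260.07 = 10.48%.
Labor force participation rate = 260.07 / 328.71 = 79.12%.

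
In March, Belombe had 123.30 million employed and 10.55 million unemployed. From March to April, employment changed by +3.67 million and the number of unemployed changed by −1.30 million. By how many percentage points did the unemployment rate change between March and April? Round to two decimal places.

March: labor force = 123.30 + 10.55 = 133.85; u = 10.55/133.85 = 7.88%.
April: labor force = 126.97 + 9.25 = 136.22; u = 9.25/136.22 = 6.79%.
Change = 6.79% − 7.88% = −1.09 pp.

The unemployment rate changed by −1.09 percentage points.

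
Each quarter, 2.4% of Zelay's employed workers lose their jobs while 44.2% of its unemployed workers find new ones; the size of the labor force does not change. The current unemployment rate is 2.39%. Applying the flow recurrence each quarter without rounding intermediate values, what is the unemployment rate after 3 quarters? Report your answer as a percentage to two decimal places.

With a fixed labor force, u_{t+1} = u_t + s·(1−u_t) − f·u_t = u_t·(1−s−f) + s.
Here 1−s−f = 0.534 and s = 0.024.
u_1 = 0.023900 × 0.534 + 0.024 = 0.036763.
u_2 = 0.036763 × 0.534 + 0.024 = 0.043631.
u_3 = 0.043631 × 0.534 + 0.024 = 0.047299.

Unemployment rate after three quarters ≈ 4.73%.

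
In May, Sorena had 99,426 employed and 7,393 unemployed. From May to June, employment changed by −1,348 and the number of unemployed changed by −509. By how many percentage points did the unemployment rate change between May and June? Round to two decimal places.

The unemployment rate changed by −0.36 percentage points.

May: labor force = 99,426 + 7,393 = 106,819; u = 7,393/106,819 = 6.92%.
June: labor force = 98,078 + 6,884 = 104,962; u = 6,884/104,962 = 6.56%.
Change = 6.56% − 6.92% = −0.36 pp.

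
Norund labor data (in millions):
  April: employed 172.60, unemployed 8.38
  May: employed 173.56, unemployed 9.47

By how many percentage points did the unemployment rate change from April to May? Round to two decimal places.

The unemployment rate changed by +0.54 percentage points.

April: labor force = 172.60 + 8.38 = 180.98; u = 8.38/180.98 = 4.63%.
May: labor force = 173.56 + 9.47 = 183.03; u = 9.47/183.03 = 5.17%.
Change = 5.17% − 4.63% = +0.54 pp.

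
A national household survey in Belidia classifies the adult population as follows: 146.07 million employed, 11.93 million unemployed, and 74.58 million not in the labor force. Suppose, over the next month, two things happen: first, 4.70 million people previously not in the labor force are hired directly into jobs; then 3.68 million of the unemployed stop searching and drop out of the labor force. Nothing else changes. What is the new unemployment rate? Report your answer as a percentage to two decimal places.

Initially, labor force = 146.07 + 11.93 = 158.00 million, so u = 11.93/158.00 = 7.55%.
After the first change, employed and labor force both rise by 4.70; unemployed unchanged → E = 150.77, U = 11.93, labor force = 162.70 million.
After the second change, unemployed and labor force both fall by 3.68 → E = 150.77, U = 8.25, labor force = 159.02 million.
New unemployment rate = 8.25 / 159.02 = 5.19%.

New unemployment rate ≈ 5.19%.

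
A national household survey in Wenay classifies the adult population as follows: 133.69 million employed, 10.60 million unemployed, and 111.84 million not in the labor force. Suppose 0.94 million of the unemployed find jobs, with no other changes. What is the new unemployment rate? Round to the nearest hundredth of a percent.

New unemployment rate ≈ 6.69%.

Initially, labor force = 133.69 + 10.60 = 144.29 million, so u = 10.60/144.29 = 7.35%.
After the change, unemployed falls and employed rises by 0.94; labor force unchanged → E = 134.63, U = 9.66, labor force = 144.29 million.
New unemployment rate = 9.66 / 144.29 = 6.69%.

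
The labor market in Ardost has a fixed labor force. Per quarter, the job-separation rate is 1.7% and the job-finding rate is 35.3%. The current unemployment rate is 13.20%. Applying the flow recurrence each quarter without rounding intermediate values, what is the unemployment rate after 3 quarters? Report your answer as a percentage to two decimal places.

With a fixed labor force, u_{t+1} = u_t + s·(1−u_t) − f·u_t = u_t·(1−s−f) + s.
Here 1−s−f = 0.630 and s = 0.017.
u_1 = 0.132000 × 0.630 + 0.017 = 0.100160.
u_2 = 0.100160 × 0.630 + 0.017 = 0.080101.
u_3 = 0.080101 × 0.630 + 0.017 = 0.067464.

Unemployment rate after three quarters ≈ 6.75%.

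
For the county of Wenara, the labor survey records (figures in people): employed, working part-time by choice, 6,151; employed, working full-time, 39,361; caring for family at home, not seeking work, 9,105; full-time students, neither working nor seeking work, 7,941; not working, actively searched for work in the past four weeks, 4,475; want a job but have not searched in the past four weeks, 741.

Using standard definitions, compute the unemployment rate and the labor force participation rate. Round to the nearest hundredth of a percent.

Employed = 6,151 + 39,361 = 45,512.
Unemployed = 4,475.
Labor force = 45,512 + 4,475 = 49,987.
Not in labor force = 9,105 + 7,941 + 741 = 17,787 (those not working and not actively searching are outside the labor force — including those who want a job but have given up searching).
Civilian working-age population = 49,987 + 17,787 = 67,774.
Unemployment rate = 4,475 / 49,987 = 8.95%.
Labor force participation rate = 49,987 / 67,774 = 73.76%.

Unemployment rate ≈ 8.95%; labor force participation rate ≈ 73.76%.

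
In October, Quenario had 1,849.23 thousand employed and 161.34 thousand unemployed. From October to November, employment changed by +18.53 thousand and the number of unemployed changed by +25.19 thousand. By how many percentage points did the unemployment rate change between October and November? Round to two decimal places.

The unemployment rate changed by +1.06 percentage points.

October: labor force = 1,849.23 + 161.34 = 2,010.57; u = 161.34/2,010.57 = 8.02%.
November: labor force = 1,867.76 + 186.53 = 2,054.29; u = 186.53/2,054.29 = 9.08%.
Change = 9.08% − 8.02% = +1.06 pp.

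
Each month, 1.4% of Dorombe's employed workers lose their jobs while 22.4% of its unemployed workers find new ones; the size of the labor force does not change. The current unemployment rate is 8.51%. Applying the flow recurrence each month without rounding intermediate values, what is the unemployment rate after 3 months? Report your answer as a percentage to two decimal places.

Unemployment rate after three months ≈ 7.04%.

With a fixed labor force, u_{t+1} = u_t + s·(1−u_t) − f·u_t = u_t·(1−s−f) + s.
Here 1−s−f = 0.762 and s = 0.014.
u_1 = 0.085100 × 0.762 + 0.014 = 0.078846.
u_2 = 0.078846 × 0.762 + 0.014 = 0.074081.
u_3 = 0.074081 × 0.762 + 0.014 = 0.070450.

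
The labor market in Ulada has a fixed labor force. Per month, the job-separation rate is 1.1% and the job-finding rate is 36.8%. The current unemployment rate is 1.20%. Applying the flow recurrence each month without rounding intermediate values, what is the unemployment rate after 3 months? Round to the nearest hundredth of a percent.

Unemployment rate after three months ≈ 2.49%.

With a fixed labor force, u_{t+1} = u_t + s·(1−u_t) − f·u_t = u_t·(1−s−f) + s.
Here 1−s−f = 0.621 and s = 0.011.
u_1 = 0.012000 × 0.621 + 0.011 = 0.018452.
u_2 = 0.018452 × 0.621 + 0.011 = 0.022459.
u_3 = 0.022459 × 0.621 + 0.011 = 0.024947.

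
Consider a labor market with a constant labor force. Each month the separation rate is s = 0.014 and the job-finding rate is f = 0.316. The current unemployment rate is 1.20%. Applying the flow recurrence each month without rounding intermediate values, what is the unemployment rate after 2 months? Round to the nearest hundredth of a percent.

With a fixed labor force, u_{t+1} = u_t + s·(1−u_t) − f·u_t = u_t·(1−s−f) + s.
Here 1−s−f = 0.670 and s = 0.014.
u_1 = 0.012000 × 0.670 + 0.014 = 0.022040.
u_2 = 0.022040 × 0.670 + 0.014 = 0.028767.

Unemployment rate after two months ≈ 2.88%.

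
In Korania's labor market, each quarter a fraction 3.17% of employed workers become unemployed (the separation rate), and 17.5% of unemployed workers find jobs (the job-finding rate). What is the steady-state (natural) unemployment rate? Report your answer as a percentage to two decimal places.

Steady-state unemployment rate ≈ 15.34%.

At steady state the flows balance: s·E = f·U, so U/(E+U) = s/(s+f).
u* = 3.17 / (3.17 + 17.5) = 3.17 / 20.67 = 15.34%.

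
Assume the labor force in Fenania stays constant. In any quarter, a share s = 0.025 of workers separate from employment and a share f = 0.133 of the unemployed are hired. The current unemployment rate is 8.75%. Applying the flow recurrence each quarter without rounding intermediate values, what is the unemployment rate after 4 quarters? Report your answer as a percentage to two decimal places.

With a fixed labor force, u_{t+1} = u_t + s·(1−u_t) − f·u_t = u_t·(1−s−f) + s.
Here 1−s−f = 0.842 and s = 0.025.
u_1 = 0.087500 × 0.842 + 0.025 = 0.098675.
u_2 = 0.098675 × 0.842 + 0.025 = 0.108084.
u_3 = 0.108084 × 0.842 + 0.025 = 0.116007.
u_4 = 0.116007 × 0.842 + 0.025 = 0.122678.

Unemployment rate after four quarters ≈ 12.27%.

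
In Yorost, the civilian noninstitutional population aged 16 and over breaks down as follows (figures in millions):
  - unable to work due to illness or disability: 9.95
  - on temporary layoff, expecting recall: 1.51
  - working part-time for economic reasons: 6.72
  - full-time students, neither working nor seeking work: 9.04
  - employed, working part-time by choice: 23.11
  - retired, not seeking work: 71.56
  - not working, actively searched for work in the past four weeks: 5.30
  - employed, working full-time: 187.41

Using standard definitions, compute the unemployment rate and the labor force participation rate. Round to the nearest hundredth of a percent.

Employed = 6.72 + 23.11 + 187.41 = 217.24 million (anyone who worked, including part-time for economic reasons, counts as employed).
Unemployed = 1.51 + 5.30 = 6.81 million (jobless and actively searching, or on temporary layoff).
Labor force = 217.24 + 6.81 = 224.05 million.
Not in labor force = 9.95 + 9.04 + 71.56 = 90.55 million (those not working and not actively searching are outside the labor force).
Civilian working-age population = 224.05 + 90.55 = 314.60 million.
Unemployment rate = 6.81 / 224.05 = 3.04%.
Labor force participation rate = 224.05 / 314.60 = 71.22%.

Unemployment rate ≈ 3.04%; labor force participation rate ≈ 71.22%.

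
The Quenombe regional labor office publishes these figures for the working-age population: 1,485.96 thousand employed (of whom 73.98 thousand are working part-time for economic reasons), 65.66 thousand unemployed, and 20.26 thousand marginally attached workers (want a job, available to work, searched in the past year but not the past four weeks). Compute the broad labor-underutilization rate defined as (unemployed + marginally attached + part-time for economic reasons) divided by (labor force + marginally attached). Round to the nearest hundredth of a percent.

Labor force = 1,485.96 + 65.66 = 1,551.62 thousand.
Numerator = 65.66 + 20.26 + 73.98 = 159.90 thousand.
Denominator = 1,551.62 + 20.26 = 1,571.88 thousand.
Broad rate = 159.90 / 1,571.88 = 10.17%.

Broad underutilization rate ≈ 10.17%.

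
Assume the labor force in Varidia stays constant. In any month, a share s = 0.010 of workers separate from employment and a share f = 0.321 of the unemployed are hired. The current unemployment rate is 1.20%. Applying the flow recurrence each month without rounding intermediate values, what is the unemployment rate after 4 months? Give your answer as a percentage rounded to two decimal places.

Unemployment rate after four months ≈ 2.66%.

With a fixed labor force, u_{t+1} = u_t + s·(1−u_t) − f·u_t = u_t·(1−s−f) + s.
Here 1−s−f = 0.669 and s = 0.010.
u_1 = 0.012000 × 0.669 + 0.010 = 0.018028.
u_2 = 0.018028 × 0.669 + 0.010 = 0.022061.
u_3 = 0.022061 × 0.669 + 0.010 = 0.024759.
u_4 = 0.024759 × 0.669 + 0.010 = 0.026564.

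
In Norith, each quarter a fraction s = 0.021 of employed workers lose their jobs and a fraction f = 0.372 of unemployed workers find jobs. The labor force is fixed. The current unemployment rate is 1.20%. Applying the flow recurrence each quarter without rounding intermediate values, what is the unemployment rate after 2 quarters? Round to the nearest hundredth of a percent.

Unemployment rate after two quarters ≈ 3.82%.

With a fixed labor force, u_{t+1} = u_t + s·(1−u_t) − f·u_t = u_t·(1−s−f) + s.
Here 1−s−f = 0.607 and s = 0.021.
u_1 = 0.012000 × 0.607 + 0.021 = 0.028284.
u_2 = 0.028284 × 0.607 + 0.021 = 0.038168.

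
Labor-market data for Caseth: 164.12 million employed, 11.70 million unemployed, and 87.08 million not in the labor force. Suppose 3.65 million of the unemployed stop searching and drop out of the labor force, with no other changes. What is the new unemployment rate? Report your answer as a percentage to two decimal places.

Initially, labor force = 164.12 + 11.70 = 175.82 million, so u = 11.70/175.82 = 6.65%.
After the change, unemployed and labor force both fall by 3.65 → E = 164.12, U = 8.05, labor force = 172.17 million.
New unemployment rate = 8.05 / 172.17 = 4.68%.

New unemployment rate ≈ 4.68%.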